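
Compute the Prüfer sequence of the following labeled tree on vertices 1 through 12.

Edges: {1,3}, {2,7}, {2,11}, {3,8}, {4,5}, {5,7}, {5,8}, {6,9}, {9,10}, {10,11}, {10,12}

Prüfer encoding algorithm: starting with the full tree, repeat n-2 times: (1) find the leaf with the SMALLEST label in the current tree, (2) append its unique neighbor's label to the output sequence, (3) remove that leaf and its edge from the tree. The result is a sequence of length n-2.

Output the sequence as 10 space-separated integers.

Step 1: leaves = {1,4,6,12}. Remove smallest leaf 1, emit neighbor 3.
Step 2: leaves = {3,4,6,12}. Remove smallest leaf 3, emit neighbor 8.
Step 3: leaves = {4,6,8,12}. Remove smallest leaf 4, emit neighbor 5.
Step 4: leaves = {6,8,12}. Remove smallest leaf 6, emit neighbor 9.
Step 5: leaves = {8,9,12}. Remove smallest leaf 8, emit neighbor 5.
Step 6: leaves = {5,9,12}. Remove smallest leaf 5, emit neighbor 7.
Step 7: leaves = {7,9,12}. Remove smallest leaf 7, emit neighbor 2.
Step 8: leaves = {2,9,12}. Remove smallest leaf 2, emit neighbor 11.
Step 9: leaves = {9,11,12}. Remove smallest leaf 9, emit neighbor 10.
Step 10: leaves = {11,12}. Remove smallest leaf 11, emit neighbor 10.
Done: 2 vertices remain (10, 12). Sequence = [3 8 5 9 5 7 2 11 10 10]

Answer: 3 8 5 9 5 7 2 11 10 10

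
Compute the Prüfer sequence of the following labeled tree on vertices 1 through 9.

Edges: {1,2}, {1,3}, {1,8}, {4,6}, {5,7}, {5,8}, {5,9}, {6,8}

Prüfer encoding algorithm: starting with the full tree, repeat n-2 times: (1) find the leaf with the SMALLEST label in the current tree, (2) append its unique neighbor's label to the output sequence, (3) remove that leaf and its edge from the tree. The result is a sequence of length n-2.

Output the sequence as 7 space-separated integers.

Answer: 1 1 8 6 8 5 5

Derivation:
Step 1: leaves = {2,3,4,7,9}. Remove smallest leaf 2, emit neighbor 1.
Step 2: leaves = {3,4,7,9}. Remove smallest leaf 3, emit neighbor 1.
Step 3: leaves = {1,4,7,9}. Remove smallest leaf 1, emit neighbor 8.
Step 4: leaves = {4,7,9}. Remove smallest leaf 4, emit neighbor 6.
Step 5: leaves = {6,7,9}. Remove smallest leaf 6, emit neighbor 8.
Step 6: leaves = {7,8,9}. Remove smallest leaf 7, emit neighbor 5.
Step 7: leaves = {8,9}. Remove smallest leaf 8, emit neighbor 5.
Done: 2 vertices remain (5, 9). Sequence = [1 1 8 6 8 5 5]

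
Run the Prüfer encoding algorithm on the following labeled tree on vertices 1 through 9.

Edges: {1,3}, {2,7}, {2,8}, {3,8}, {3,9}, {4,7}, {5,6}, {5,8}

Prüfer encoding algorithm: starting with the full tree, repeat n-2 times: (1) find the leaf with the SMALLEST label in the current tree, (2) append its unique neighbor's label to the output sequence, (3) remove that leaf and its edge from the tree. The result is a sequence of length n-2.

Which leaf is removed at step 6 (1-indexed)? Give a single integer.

Answer: 2

Derivation:
Step 1: current leaves = {1,4,6,9}. Remove leaf 1 (neighbor: 3).
Step 2: current leaves = {4,6,9}. Remove leaf 4 (neighbor: 7).
Step 3: current leaves = {6,7,9}. Remove leaf 6 (neighbor: 5).
Step 4: current leaves = {5,7,9}. Remove leaf 5 (neighbor: 8).
Step 5: current leaves = {7,9}. Remove leaf 7 (neighbor: 2).
Step 6: current leaves = {2,9}. Remove leaf 2 (neighbor: 8).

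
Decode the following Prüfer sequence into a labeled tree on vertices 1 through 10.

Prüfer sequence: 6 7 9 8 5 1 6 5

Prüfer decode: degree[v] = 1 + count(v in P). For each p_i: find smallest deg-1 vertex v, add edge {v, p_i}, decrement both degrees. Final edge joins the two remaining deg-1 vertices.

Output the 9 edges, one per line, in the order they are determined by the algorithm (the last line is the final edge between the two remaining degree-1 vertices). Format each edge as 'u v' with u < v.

Answer: 2 6
3 7
4 9
7 8
5 8
1 9
1 6
5 6
5 10

Derivation:
Initial degrees: {1:2, 2:1, 3:1, 4:1, 5:3, 6:3, 7:2, 8:2, 9:2, 10:1}
Step 1: smallest deg-1 vertex = 2, p_1 = 6. Add edge {2,6}. Now deg[2]=0, deg[6]=2.
Step 2: smallest deg-1 vertex = 3, p_2 = 7. Add edge {3,7}. Now deg[3]=0, deg[7]=1.
Step 3: smallest deg-1 vertex = 4, p_3 = 9. Add edge {4,9}. Now deg[4]=0, deg[9]=1.
Step 4: smallest deg-1 vertex = 7, p_4 = 8. Add edge {7,8}. Now deg[7]=0, deg[8]=1.
Step 5: smallest deg-1 vertex = 8, p_5 = 5. Add edge {5,8}. Now deg[8]=0, deg[5]=2.
Step 6: smallest deg-1 vertex = 9, p_6 = 1. Add edge {1,9}. Now deg[9]=0, deg[1]=1.
Step 7: smallest deg-1 vertex = 1, p_7 = 6. Add edge {1,6}. Now deg[1]=0, deg[6]=1.
Step 8: smallest deg-1 vertex = 6, p_8 = 5. Add edge {5,6}. Now deg[6]=0, deg[5]=1.
Final: two remaining deg-1 vertices are 5, 10. Add edge {5,10}.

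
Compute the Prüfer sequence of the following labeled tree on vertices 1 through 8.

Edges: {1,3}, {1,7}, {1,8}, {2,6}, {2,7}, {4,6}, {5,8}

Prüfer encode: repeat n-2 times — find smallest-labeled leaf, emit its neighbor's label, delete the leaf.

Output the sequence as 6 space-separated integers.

Answer: 1 6 8 2 7 1

Derivation:
Step 1: leaves = {3,4,5}. Remove smallest leaf 3, emit neighbor 1.
Step 2: leaves = {4,5}. Remove smallest leaf 4, emit neighbor 6.
Step 3: leaves = {5,6}. Remove smallest leaf 5, emit neighbor 8.
Step 4: leaves = {6,8}. Remove smallest leaf 6, emit neighbor 2.
Step 5: leaves = {2,8}. Remove smallest leaf 2, emit neighbor 7.
Step 6: leaves = {7,8}. Remove smallest leaf 7, emit neighbor 1.
Done: 2 vertices remain (1, 8). Sequence = [1 6 8 2 7 1]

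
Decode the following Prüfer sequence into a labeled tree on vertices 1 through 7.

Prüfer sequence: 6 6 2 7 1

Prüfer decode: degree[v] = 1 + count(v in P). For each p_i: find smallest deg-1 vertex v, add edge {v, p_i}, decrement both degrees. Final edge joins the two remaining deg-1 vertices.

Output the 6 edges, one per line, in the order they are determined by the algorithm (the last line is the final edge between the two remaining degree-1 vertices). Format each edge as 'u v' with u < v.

Answer: 3 6
4 6
2 5
2 7
1 6
1 7

Derivation:
Initial degrees: {1:2, 2:2, 3:1, 4:1, 5:1, 6:3, 7:2}
Step 1: smallest deg-1 vertex = 3, p_1 = 6. Add edge {3,6}. Now deg[3]=0, deg[6]=2.
Step 2: smallest deg-1 vertex = 4, p_2 = 6. Add edge {4,6}. Now deg[4]=0, deg[6]=1.
Step 3: smallest deg-1 vertex = 5, p_3 = 2. Add edge {2,5}. Now deg[5]=0, deg[2]=1.
Step 4: smallest deg-1 vertex = 2, p_4 = 7. Add edge {2,7}. Now deg[2]=0, deg[7]=1.
Step 5: smallest deg-1 vertex = 6, p_5 = 1. Add edge {1,6}. Now deg[6]=0, deg[1]=1.
Final: two remaining deg-1 vertices are 1, 7. Add edge {1,7}.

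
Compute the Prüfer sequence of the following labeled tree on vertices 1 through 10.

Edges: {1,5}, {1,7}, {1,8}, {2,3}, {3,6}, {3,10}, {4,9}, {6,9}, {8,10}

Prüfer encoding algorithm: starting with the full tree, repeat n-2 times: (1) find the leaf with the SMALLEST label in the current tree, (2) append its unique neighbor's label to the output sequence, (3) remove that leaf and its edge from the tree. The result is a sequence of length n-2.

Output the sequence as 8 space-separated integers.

Answer: 3 9 1 1 8 10 6 3

Derivation:
Step 1: leaves = {2,4,5,7}. Remove smallest leaf 2, emit neighbor 3.
Step 2: leaves = {4,5,7}. Remove smallest leaf 4, emit neighbor 9.
Step 3: leaves = {5,7,9}. Remove smallest leaf 5, emit neighbor 1.
Step 4: leaves = {7,9}. Remove smallest leaf 7, emit neighbor 1.
Step 5: leaves = {1,9}. Remove smallest leaf 1, emit neighbor 8.
Step 6: leaves = {8,9}. Remove smallest leaf 8, emit neighbor 10.
Step 7: leaves = {9,10}. Remove smallest leaf 9, emit neighbor 6.
Step 8: leaves = {6,10}. Remove smallest leaf 6, emit neighbor 3.
Done: 2 vertices remain (3, 10). Sequence = [3 9 1 1 8 10 6 3]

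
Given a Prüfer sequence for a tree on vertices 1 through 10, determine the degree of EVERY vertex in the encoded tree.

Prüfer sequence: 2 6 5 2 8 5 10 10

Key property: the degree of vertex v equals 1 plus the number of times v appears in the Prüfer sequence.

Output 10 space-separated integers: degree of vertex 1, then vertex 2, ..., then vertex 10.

p_1 = 2: count[2] becomes 1
p_2 = 6: count[6] becomes 1
p_3 = 5: count[5] becomes 1
p_4 = 2: count[2] becomes 2
p_5 = 8: count[8] becomes 1
p_6 = 5: count[5] becomes 2
p_7 = 10: count[10] becomes 1
p_8 = 10: count[10] becomes 2
Degrees (1 + count): deg[1]=1+0=1, deg[2]=1+2=3, deg[3]=1+0=1, deg[4]=1+0=1, deg[5]=1+2=3, deg[6]=1+1=2, deg[7]=1+0=1, deg[8]=1+1=2, deg[9]=1+0=1, deg[10]=1+2=3

Answer: 1 3 1 1 3 2 1 2 1 3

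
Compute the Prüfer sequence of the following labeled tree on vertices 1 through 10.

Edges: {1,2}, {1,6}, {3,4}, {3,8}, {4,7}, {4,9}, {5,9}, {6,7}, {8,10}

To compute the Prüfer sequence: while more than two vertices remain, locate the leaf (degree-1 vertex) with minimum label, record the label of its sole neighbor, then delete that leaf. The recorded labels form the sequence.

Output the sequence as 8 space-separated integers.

Step 1: leaves = {2,5,10}. Remove smallest leaf 2, emit neighbor 1.
Step 2: leaves = {1,5,10}. Remove smallest leaf 1, emit neighbor 6.
Step 3: leaves = {5,6,10}. Remove smallest leaf 5, emit neighbor 9.
Step 4: leaves = {6,9,10}. Remove smallest leaf 6, emit neighbor 7.
Step 5: leaves = {7,9,10}. Remove smallest leaf 7, emit neighbor 4.
Step 6: leaves = {9,10}. Remove smallest leaf 9, emit neighbor 4.
Step 7: leaves = {4,10}. Remove smallest leaf 4, emit neighbor 3.
Step 8: leaves = {3,10}. Remove smallest leaf 3, emit neighbor 8.
Done: 2 vertices remain (8, 10). Sequence = [1 6 9 7 4 4 3 8]

Answer: 1 6 9 7 4 4 3 8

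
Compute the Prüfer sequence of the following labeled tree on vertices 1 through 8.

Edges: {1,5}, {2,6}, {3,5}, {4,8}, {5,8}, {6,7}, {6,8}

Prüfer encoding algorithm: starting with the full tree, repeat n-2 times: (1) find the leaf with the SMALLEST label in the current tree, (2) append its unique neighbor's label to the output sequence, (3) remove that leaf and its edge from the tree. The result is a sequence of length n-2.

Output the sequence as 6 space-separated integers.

Step 1: leaves = {1,2,3,4,7}. Remove smallest leaf 1, emit neighbor 5.
Step 2: leaves = {2,3,4,7}. Remove smallest leaf 2, emit neighbor 6.
Step 3: leaves = {3,4,7}. Remove smallest leaf 3, emit neighbor 5.
Step 4: leaves = {4,5,7}. Remove smallest leaf 4, emit neighbor 8.
Step 5: leaves = {5,7}. Remove smallest leaf 5, emit neighbor 8.
Step 6: leaves = {7,8}. Remove smallest leaf 7, emit neighbor 6.
Done: 2 vertices remain (6, 8). Sequence = [5 6 5 8 8 6]

Answer: 5 6 5 8 8 6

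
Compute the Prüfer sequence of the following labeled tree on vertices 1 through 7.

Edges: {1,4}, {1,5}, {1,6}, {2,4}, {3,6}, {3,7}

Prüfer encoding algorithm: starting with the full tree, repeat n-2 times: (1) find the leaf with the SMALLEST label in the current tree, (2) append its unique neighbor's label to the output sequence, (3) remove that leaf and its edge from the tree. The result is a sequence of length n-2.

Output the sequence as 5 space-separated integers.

Answer: 4 1 1 6 3

Derivation:
Step 1: leaves = {2,5,7}. Remove smallest leaf 2, emit neighbor 4.
Step 2: leaves = {4,5,7}. Remove smallest leaf 4, emit neighbor 1.
Step 3: leaves = {5,7}. Remove smallest leaf 5, emit neighbor 1.
Step 4: leaves = {1,7}. Remove smallest leaf 1, emit neighbor 6.
Step 5: leaves = {6,7}. Remove smallest leaf 6, emit neighbor 3.
Done: 2 vertices remain (3, 7). Sequence = [4 1 1 6 3]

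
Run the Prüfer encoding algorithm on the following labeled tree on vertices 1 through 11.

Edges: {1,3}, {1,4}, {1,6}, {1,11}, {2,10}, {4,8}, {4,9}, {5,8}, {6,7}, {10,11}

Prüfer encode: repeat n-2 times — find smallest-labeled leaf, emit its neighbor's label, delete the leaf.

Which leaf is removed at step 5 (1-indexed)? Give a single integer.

Step 1: current leaves = {2,3,5,7,9}. Remove leaf 2 (neighbor: 10).
Step 2: current leaves = {3,5,7,9,10}. Remove leaf 3 (neighbor: 1).
Step 3: current leaves = {5,7,9,10}. Remove leaf 5 (neighbor: 8).
Step 4: current leaves = {7,8,9,10}. Remove leaf 7 (neighbor: 6).
Step 5: current leaves = {6,8,9,10}. Remove leaf 6 (neighbor: 1).

Answer: 6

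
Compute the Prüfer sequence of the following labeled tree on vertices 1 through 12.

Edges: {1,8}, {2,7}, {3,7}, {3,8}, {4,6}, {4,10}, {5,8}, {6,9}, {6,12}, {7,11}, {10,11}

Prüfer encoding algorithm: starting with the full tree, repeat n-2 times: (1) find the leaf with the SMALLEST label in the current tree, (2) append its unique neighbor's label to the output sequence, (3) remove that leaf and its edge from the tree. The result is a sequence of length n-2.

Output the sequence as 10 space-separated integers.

Answer: 8 7 8 3 7 11 6 10 4 6

Derivation:
Step 1: leaves = {1,2,5,9,12}. Remove smallest leaf 1, emit neighbor 8.
Step 2: leaves = {2,5,9,12}. Remove smallest leaf 2, emit neighbor 7.
Step 3: leaves = {5,9,12}. Remove smallest leaf 5, emit neighbor 8.
Step 4: leaves = {8,9,12}. Remove smallest leaf 8, emit neighbor 3.
Step 5: leaves = {3,9,12}. Remove smallest leaf 3, emit neighbor 7.
Step 6: leaves = {7,9,12}. Remove smallest leaf 7, emit neighbor 11.
Step 7: leaves = {9,11,12}. Remove smallest leaf 9, emit neighbor 6.
Step 8: leaves = {11,12}. Remove smallest leaf 11, emit neighbor 10.
Step 9: leaves = {10,12}. Remove smallest leaf 10, emit neighbor 4.
Step 10: leaves = {4,12}. Remove smallest leaf 4, emit neighbor 6.
Done: 2 vertices remain (6, 12). Sequence = [8 7 8 3 7 11 6 10 4 6]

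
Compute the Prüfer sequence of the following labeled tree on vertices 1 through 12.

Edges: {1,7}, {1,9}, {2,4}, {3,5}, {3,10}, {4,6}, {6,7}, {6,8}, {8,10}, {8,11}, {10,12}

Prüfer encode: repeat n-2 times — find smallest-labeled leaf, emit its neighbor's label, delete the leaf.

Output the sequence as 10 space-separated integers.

Step 1: leaves = {2,5,9,11,12}. Remove smallest leaf 2, emit neighbor 4.
Step 2: leaves = {4,5,9,11,12}. Remove smallest leaf 4, emit neighbor 6.
Step 3: leaves = {5,9,11,12}. Remove smallest leaf 5, emit neighbor 3.
Step 4: leaves = {3,9,11,12}. Remove smallest leaf 3, emit neighbor 10.
Step 5: leaves = {9,11,12}. Remove smallest leaf 9, emit neighbor 1.
Step 6: leaves = {1,11,12}. Remove smallest leaf 1, emit neighbor 7.
Step 7: leaves = {7,11,12}. Remove smallest leaf 7, emit neighbor 6.
Step 8: leaves = {6,11,12}. Remove smallest leaf 6, emit neighbor 8.
Step 9: leaves = {11,12}. Remove smallest leaf 11, emit neighbor 8.
Step 10: leaves = {8,12}. Remove smallest leaf 8, emit neighbor 10.
Done: 2 vertices remain (10, 12). Sequence = [4 6 3 10 1 7 6 8 8 10]

Answer: 4 6 3 10 1 7 6 8 8 10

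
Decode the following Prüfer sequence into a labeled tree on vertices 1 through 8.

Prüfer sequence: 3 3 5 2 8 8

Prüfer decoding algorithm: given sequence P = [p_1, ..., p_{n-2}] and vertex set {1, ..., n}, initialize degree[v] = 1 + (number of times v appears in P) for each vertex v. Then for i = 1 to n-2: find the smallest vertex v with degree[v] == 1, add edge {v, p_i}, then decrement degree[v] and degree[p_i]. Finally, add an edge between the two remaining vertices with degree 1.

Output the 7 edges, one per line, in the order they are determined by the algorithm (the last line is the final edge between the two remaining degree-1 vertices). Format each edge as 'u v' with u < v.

Initial degrees: {1:1, 2:2, 3:3, 4:1, 5:2, 6:1, 7:1, 8:3}
Step 1: smallest deg-1 vertex = 1, p_1 = 3. Add edge {1,3}. Now deg[1]=0, deg[3]=2.
Step 2: smallest deg-1 vertex = 4, p_2 = 3. Add edge {3,4}. Now deg[4]=0, deg[3]=1.
Step 3: smallest deg-1 vertex = 3, p_3 = 5. Add edge {3,5}. Now deg[3]=0, deg[5]=1.
Step 4: smallest deg-1 vertex = 5, p_4 = 2. Add edge {2,5}. Now deg[5]=0, deg[2]=1.
Step 5: smallest deg-1 vertex = 2, p_5 = 8. Add edge {2,8}. Now deg[2]=0, deg[8]=2.
Step 6: smallest deg-1 vertex = 6, p_6 = 8. Add edge {6,8}. Now deg[6]=0, deg[8]=1.
Final: two remaining deg-1 vertices are 7, 8. Add edge {7,8}.

Answer: 1 3
3 4
3 5
2 5
2 8
6 8
7 8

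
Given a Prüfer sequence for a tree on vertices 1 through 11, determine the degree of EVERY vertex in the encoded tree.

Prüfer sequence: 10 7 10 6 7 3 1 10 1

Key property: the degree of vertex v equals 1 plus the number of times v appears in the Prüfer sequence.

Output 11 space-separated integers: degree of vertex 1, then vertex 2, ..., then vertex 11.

Answer: 3 1 2 1 1 2 3 1 1 4 1

Derivation:
p_1 = 10: count[10] becomes 1
p_2 = 7: count[7] becomes 1
p_3 = 10: count[10] becomes 2
p_4 = 6: count[6] becomes 1
p_5 = 7: count[7] becomes 2
p_6 = 3: count[3] becomes 1
p_7 = 1: count[1] becomes 1
p_8 = 10: count[10] becomes 3
p_9 = 1: count[1] becomes 2
Degrees (1 + count): deg[1]=1+2=3, deg[2]=1+0=1, deg[3]=1+1=2, deg[4]=1+0=1, deg[5]=1+0=1, deg[6]=1+1=2, deg[7]=1+2=3, deg[8]=1+0=1, deg[9]=1+0=1, deg[10]=1+3=4, deg[11]=1+0=1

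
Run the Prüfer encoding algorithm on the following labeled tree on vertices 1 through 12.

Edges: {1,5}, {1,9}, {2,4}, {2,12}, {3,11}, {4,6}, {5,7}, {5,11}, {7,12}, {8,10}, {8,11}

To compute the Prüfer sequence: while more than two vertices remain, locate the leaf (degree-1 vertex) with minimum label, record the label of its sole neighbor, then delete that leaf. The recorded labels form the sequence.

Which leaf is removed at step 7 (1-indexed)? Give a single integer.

Answer: 10

Derivation:
Step 1: current leaves = {3,6,9,10}. Remove leaf 3 (neighbor: 11).
Step 2: current leaves = {6,9,10}. Remove leaf 6 (neighbor: 4).
Step 3: current leaves = {4,9,10}. Remove leaf 4 (neighbor: 2).
Step 4: current leaves = {2,9,10}. Remove leaf 2 (neighbor: 12).
Step 5: current leaves = {9,10,12}. Remove leaf 9 (neighbor: 1).
Step 6: current leaves = {1,10,12}. Remove leaf 1 (neighbor: 5).
Step 7: current leaves = {10,12}. Remove leaf 10 (neighbor: 8).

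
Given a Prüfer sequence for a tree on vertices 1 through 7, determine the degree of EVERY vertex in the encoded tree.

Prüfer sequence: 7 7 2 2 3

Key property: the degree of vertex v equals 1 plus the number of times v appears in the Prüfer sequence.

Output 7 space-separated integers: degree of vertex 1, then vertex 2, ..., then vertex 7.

Answer: 1 3 2 1 1 1 3

Derivation:
p_1 = 7: count[7] becomes 1
p_2 = 7: count[7] becomes 2
p_3 = 2: count[2] becomes 1
p_4 = 2: count[2] becomes 2
p_5 = 3: count[3] becomes 1
Degrees (1 + count): deg[1]=1+0=1, deg[2]=1+2=3, deg[3]=1+1=2, deg[4]=1+0=1, deg[5]=1+0=1, deg[6]=1+0=1, deg[7]=1+2=3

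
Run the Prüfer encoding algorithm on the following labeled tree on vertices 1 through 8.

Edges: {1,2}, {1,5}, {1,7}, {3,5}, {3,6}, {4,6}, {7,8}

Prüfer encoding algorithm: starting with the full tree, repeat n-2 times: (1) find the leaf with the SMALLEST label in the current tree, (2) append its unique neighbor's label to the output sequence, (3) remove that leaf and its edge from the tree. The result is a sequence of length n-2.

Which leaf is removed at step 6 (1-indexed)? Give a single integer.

Step 1: current leaves = {2,4,8}. Remove leaf 2 (neighbor: 1).
Step 2: current leaves = {4,8}. Remove leaf 4 (neighbor: 6).
Step 3: current leaves = {6,8}. Remove leaf 6 (neighbor: 3).
Step 4: current leaves = {3,8}. Remove leaf 3 (neighbor: 5).
Step 5: current leaves = {5,8}. Remove leaf 5 (neighbor: 1).
Step 6: current leaves = {1,8}. Remove leaf 1 (neighbor: 7).

Answer: 1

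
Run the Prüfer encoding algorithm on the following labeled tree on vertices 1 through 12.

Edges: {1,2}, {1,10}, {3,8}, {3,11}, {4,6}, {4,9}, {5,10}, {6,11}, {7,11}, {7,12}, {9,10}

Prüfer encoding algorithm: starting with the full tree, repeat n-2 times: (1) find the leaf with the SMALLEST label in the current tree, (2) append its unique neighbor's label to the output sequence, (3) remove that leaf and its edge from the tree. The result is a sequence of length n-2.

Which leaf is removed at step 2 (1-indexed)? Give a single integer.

Answer: 1

Derivation:
Step 1: current leaves = {2,5,8,12}. Remove leaf 2 (neighbor: 1).
Step 2: current leaves = {1,5,8,12}. Remove leaf 1 (neighbor: 10).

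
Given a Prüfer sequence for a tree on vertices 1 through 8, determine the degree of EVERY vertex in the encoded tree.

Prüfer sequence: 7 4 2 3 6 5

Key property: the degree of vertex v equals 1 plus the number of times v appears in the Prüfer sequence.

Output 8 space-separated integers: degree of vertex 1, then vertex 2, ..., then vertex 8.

Answer: 1 2 2 2 2 2 2 1

Derivation:
p_1 = 7: count[7] becomes 1
p_2 = 4: count[4] becomes 1
p_3 = 2: count[2] becomes 1
p_4 = 3: count[3] becomes 1
p_5 = 6: count[6] becomes 1
p_6 = 5: count[5] becomes 1
Degrees (1 + count): deg[1]=1+0=1, deg[2]=1+1=2, deg[3]=1+1=2, deg[4]=1+1=2, deg[5]=1+1=2, deg[6]=1+1=2, deg[7]=1+1=2, deg[8]=1+0=1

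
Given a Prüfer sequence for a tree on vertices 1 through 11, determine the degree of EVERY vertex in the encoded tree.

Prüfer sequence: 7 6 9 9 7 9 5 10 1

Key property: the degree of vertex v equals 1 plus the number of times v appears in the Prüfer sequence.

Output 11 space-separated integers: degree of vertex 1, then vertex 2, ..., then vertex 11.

Answer: 2 1 1 1 2 2 3 1 4 2 1

Derivation:
p_1 = 7: count[7] becomes 1
p_2 = 6: count[6] becomes 1
p_3 = 9: count[9] becomes 1
p_4 = 9: count[9] becomes 2
p_5 = 7: count[7] becomes 2
p_6 = 9: count[9] becomes 3
p_7 = 5: count[5] becomes 1
p_8 = 10: count[10] becomes 1
p_9 = 1: count[1] becomes 1
Degrees (1 + count): deg[1]=1+1=2, deg[2]=1+0=1, deg[3]=1+0=1, deg[4]=1+0=1, deg[5]=1+1=2, deg[6]=1+1=2, deg[7]=1+2=3, deg[8]=1+0=1, deg[9]=1+3=4, deg[10]=1+1=2, deg[11]=1+0=1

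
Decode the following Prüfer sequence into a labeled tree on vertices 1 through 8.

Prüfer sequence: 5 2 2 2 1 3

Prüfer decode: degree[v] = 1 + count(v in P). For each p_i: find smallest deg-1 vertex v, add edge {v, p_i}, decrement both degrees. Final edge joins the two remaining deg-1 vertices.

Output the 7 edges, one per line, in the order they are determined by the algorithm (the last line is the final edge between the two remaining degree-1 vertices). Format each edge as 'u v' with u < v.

Answer: 4 5
2 5
2 6
2 7
1 2
1 3
3 8

Derivation:
Initial degrees: {1:2, 2:4, 3:2, 4:1, 5:2, 6:1, 7:1, 8:1}
Step 1: smallest deg-1 vertex = 4, p_1 = 5. Add edge {4,5}. Now deg[4]=0, deg[5]=1.
Step 2: smallest deg-1 vertex = 5, p_2 = 2. Add edge {2,5}. Now deg[5]=0, deg[2]=3.
Step 3: smallest deg-1 vertex = 6, p_3 = 2. Add edge {2,6}. Now deg[6]=0, deg[2]=2.
Step 4: smallest deg-1 vertex = 7, p_4 = 2. Add edge {2,7}. Now deg[7]=0, deg[2]=1.
Step 5: smallest deg-1 vertex = 2, p_5 = 1. Add edge {1,2}. Now deg[2]=0, deg[1]=1.
Step 6: smallest deg-1 vertex = 1, p_6 = 3. Add edge {1,3}. Now deg[1]=0, deg[3]=1.
Final: two remaining deg-1 vertices are 3, 8. Add edge {3,8}.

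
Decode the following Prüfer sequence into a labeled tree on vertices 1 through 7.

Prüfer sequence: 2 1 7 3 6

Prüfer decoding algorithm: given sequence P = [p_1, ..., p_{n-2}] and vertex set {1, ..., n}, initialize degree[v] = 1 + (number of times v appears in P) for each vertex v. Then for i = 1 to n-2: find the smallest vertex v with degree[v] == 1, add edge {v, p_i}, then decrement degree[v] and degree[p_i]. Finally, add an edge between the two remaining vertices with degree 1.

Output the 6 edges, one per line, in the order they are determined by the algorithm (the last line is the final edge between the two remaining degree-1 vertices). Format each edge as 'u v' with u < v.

Initial degrees: {1:2, 2:2, 3:2, 4:1, 5:1, 6:2, 7:2}
Step 1: smallest deg-1 vertex = 4, p_1 = 2. Add edge {2,4}. Now deg[4]=0, deg[2]=1.
Step 2: smallest deg-1 vertex = 2, p_2 = 1. Add edge {1,2}. Now deg[2]=0, deg[1]=1.
Step 3: smallest deg-1 vertex = 1, p_3 = 7. Add edge {1,7}. Now deg[1]=0, deg[7]=1.
Step 4: smallest deg-1 vertex = 5, p_4 = 3. Add edge {3,5}. Now deg[5]=0, deg[3]=1.
Step 5: smallest deg-1 vertex = 3, p_5 = 6. Add edge {3,6}. Now deg[3]=0, deg[6]=1.
Final: two remaining deg-1 vertices are 6, 7. Add edge {6,7}.

Answer: 2 4
1 2
1 7
3 5
3 6
6 7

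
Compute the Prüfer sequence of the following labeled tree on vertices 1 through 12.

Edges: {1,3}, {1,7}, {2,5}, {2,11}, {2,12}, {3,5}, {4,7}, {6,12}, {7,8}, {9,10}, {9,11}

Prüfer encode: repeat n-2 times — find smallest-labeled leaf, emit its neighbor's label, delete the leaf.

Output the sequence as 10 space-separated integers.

Step 1: leaves = {4,6,8,10}. Remove smallest leaf 4, emit neighbor 7.
Step 2: leaves = {6,8,10}. Remove smallest leaf 6, emit neighbor 12.
Step 3: leaves = {8,10,12}. Remove smallest leaf 8, emit neighbor 7.
Step 4: leaves = {7,10,12}. Remove smallest leaf 7, emit neighbor 1.
Step 5: leaves = {1,10,12}. Remove smallest leaf 1, emit neighbor 3.
Step 6: leaves = {3,10,12}. Remove smallest leaf 3, emit neighbor 5.
Step 7: leaves = {5,10,12}. Remove smallest leaf 5, emit neighbor 2.
Step 8: leaves = {10,12}. Remove smallest leaf 10, emit neighbor 9.
Step 9: leaves = {9,12}. Remove smallest leaf 9, emit neighbor 11.
Step 10: leaves = {11,12}. Remove smallest leaf 11, emit neighbor 2.
Done: 2 vertices remain (2, 12). Sequence = [7 12 7 1 3 5 2 9 11 2]

Answer: 7 12 7 1 3 5 2 9 11 2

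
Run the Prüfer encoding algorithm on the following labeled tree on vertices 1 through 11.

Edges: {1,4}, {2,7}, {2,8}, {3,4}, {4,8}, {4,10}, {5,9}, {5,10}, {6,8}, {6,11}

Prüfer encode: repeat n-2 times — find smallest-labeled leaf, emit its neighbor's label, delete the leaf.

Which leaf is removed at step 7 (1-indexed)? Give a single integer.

Answer: 10

Derivation:
Step 1: current leaves = {1,3,7,9,11}. Remove leaf 1 (neighbor: 4).
Step 2: current leaves = {3,7,9,11}. Remove leaf 3 (neighbor: 4).
Step 3: current leaves = {7,9,11}. Remove leaf 7 (neighbor: 2).
Step 4: current leaves = {2,9,11}. Remove leaf 2 (neighbor: 8).
Step 5: current leaves = {9,11}. Remove leaf 9 (neighbor: 5).
Step 6: current leaves = {5,11}. Remove leaf 5 (neighbor: 10).
Step 7: current leaves = {10,11}. Remove leaf 10 (neighbor: 4).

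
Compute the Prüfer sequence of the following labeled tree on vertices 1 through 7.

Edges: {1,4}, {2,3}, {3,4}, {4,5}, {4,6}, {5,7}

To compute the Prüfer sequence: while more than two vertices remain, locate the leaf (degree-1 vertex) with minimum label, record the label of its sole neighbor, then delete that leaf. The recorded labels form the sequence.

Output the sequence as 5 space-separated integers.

Answer: 4 3 4 4 5

Derivation:
Step 1: leaves = {1,2,6,7}. Remove smallest leaf 1, emit neighbor 4.
Step 2: leaves = {2,6,7}. Remove smallest leaf 2, emit neighbor 3.
Step 3: leaves = {3,6,7}. Remove smallest leaf 3, emit neighbor 4.
Step 4: leaves = {6,7}. Remove smallest leaf 6, emit neighbor 4.
Step 5: leaves = {4,7}. Remove smallest leaf 4, emit neighbor 5.
Done: 2 vertices remain (5, 7). Sequence = [4 3 4 4 5]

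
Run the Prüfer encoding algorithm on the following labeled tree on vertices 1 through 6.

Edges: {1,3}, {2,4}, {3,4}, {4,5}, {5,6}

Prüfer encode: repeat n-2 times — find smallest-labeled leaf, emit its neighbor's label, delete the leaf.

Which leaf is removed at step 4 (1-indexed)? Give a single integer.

Answer: 4

Derivation:
Step 1: current leaves = {1,2,6}. Remove leaf 1 (neighbor: 3).
Step 2: current leaves = {2,3,6}. Remove leaf 2 (neighbor: 4).
Step 3: current leaves = {3,6}. Remove leaf 3 (neighbor: 4).
Step 4: current leaves = {4,6}. Remove leaf 4 (neighbor: 5).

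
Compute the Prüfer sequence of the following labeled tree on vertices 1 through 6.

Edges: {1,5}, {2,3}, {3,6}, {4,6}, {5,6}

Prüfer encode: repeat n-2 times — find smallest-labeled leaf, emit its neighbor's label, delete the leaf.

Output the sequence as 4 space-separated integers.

Step 1: leaves = {1,2,4}. Remove smallest leaf 1, emit neighbor 5.
Step 2: leaves = {2,4,5}. Remove smallest leaf 2, emit neighbor 3.
Step 3: leaves = {3,4,5}. Remove smallest leaf 3, emit neighbor 6.
Step 4: leaves = {4,5}. Remove smallest leaf 4, emit neighbor 6.
Done: 2 vertices remain (5, 6). Sequence = [5 3 6 6]

Answer: 5 3 6 6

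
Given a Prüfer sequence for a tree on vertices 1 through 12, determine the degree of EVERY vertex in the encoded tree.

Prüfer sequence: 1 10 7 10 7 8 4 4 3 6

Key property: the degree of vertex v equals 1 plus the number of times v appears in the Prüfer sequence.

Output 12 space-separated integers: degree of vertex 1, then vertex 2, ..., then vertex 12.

p_1 = 1: count[1] becomes 1
p_2 = 10: count[10] becomes 1
p_3 = 7: count[7] becomes 1
p_4 = 10: count[10] becomes 2
p_5 = 7: count[7] becomes 2
p_6 = 8: count[8] becomes 1
p_7 = 4: count[4] becomes 1
p_8 = 4: count[4] becomes 2
p_9 = 3: count[3] becomes 1
p_10 = 6: count[6] becomes 1
Degrees (1 + count): deg[1]=1+1=2, deg[2]=1+0=1, deg[3]=1+1=2, deg[4]=1+2=3, deg[5]=1+0=1, deg[6]=1+1=2, deg[7]=1+2=3, deg[8]=1+1=2, deg[9]=1+0=1, deg[10]=1+2=3, deg[11]=1+0=1, deg[12]=1+0=1

Answer: 2 1 2 3 1 2 3 2 1 3 1 1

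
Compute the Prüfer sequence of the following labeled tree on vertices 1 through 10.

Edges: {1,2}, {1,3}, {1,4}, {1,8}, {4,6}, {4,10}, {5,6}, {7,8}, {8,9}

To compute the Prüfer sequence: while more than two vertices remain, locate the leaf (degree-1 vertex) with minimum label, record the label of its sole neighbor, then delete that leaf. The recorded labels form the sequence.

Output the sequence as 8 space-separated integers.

Step 1: leaves = {2,3,5,7,9,10}. Remove smallest leaf 2, emit neighbor 1.
Step 2: leaves = {3,5,7,9,10}. Remove smallest leaf 3, emit neighbor 1.
Step 3: leaves = {5,7,9,10}. Remove smallest leaf 5, emit neighbor 6.
Step 4: leaves = {6,7,9,10}. Remove smallest leaf 6, emit neighbor 4.
Step 5: leaves = {7,9,10}. Remove smallest leaf 7, emit neighbor 8.
Step 6: leaves = {9,10}. Remove smallest leaf 9, emit neighbor 8.
Step 7: leaves = {8,10}. Remove smallest leaf 8, emit neighbor 1.
Step 8: leaves = {1,10}. Remove smallest leaf 1, emit neighbor 4.
Done: 2 vertices remain (4, 10). Sequence = [1 1 6 4 8 8 1 4]

Answer: 1 1 6 4 8 8 1 4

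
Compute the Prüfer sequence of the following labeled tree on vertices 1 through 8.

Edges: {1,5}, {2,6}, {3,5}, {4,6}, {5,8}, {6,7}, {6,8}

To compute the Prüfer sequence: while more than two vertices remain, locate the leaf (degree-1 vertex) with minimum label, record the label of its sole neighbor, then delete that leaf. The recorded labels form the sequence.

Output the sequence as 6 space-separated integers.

Step 1: leaves = {1,2,3,4,7}. Remove smallest leaf 1, emit neighbor 5.
Step 2: leaves = {2,3,4,7}. Remove smallest leaf 2, emit neighbor 6.
Step 3: leaves = {3,4,7}. Remove smallest leaf 3, emit neighbor 5.
Step 4: leaves = {4,5,7}. Remove smallest leaf 4, emit neighbor 6.
Step 5: leaves = {5,7}. Remove smallest leaf 5, emit neighbor 8.
Step 6: leaves = {7,8}. Remove smallest leaf 7, emit neighbor 6.
Done: 2 vertices remain (6, 8). Sequence = [5 6 5 6 8 6]

Answer: 5 6 5 6 8 6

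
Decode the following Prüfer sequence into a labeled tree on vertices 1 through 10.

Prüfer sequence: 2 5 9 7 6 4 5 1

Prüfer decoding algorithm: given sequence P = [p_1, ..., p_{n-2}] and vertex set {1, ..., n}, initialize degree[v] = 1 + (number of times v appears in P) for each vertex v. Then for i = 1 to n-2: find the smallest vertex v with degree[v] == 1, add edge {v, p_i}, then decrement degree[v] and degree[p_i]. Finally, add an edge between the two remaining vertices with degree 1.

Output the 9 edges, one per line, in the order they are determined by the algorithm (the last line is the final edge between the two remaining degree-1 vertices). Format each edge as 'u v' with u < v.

Initial degrees: {1:2, 2:2, 3:1, 4:2, 5:3, 6:2, 7:2, 8:1, 9:2, 10:1}
Step 1: smallest deg-1 vertex = 3, p_1 = 2. Add edge {2,3}. Now deg[3]=0, deg[2]=1.
Step 2: smallest deg-1 vertex = 2, p_2 = 5. Add edge {2,5}. Now deg[2]=0, deg[5]=2.
Step 3: smallest deg-1 vertex = 8, p_3 = 9. Add edge {8,9}. Now deg[8]=0, deg[9]=1.
Step 4: smallest deg-1 vertex = 9, p_4 = 7. Add edge {7,9}. Now deg[9]=0, deg[7]=1.
Step 5: smallest deg-1 vertex = 7, p_5 = 6. Add edge {6,7}. Now deg[7]=0, deg[6]=1.
Step 6: smallest deg-1 vertex = 6, p_6 = 4. Add edge {4,6}. Now deg[6]=0, deg[4]=1.
Step 7: smallest deg-1 vertex = 4, p_7 = 5. Add edge {4,5}. Now deg[4]=0, deg[5]=1.
Step 8: smallest deg-1 vertex = 5, p_8 = 1. Add edge {1,5}. Now deg[5]=0, deg[1]=1.
Final: two remaining deg-1 vertices are 1, 10. Add edge {1,10}.

Answer: 2 3
2 5
8 9
7 9
6 7
4 6
4 5
1 5
1 10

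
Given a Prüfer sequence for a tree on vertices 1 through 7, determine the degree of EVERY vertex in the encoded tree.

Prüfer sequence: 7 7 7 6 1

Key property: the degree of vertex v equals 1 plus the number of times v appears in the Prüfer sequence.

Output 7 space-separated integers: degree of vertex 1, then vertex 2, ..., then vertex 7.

p_1 = 7: count[7] becomes 1
p_2 = 7: count[7] becomes 2
p_3 = 7: count[7] becomes 3
p_4 = 6: count[6] becomes 1
p_5 = 1: count[1] becomes 1
Degrees (1 + count): deg[1]=1+1=2, deg[2]=1+0=1, deg[3]=1+0=1, deg[4]=1+0=1, deg[5]=1+0=1, deg[6]=1+1=2, deg[7]=1+3=4

Answer: 2 1 1 1 1 2 4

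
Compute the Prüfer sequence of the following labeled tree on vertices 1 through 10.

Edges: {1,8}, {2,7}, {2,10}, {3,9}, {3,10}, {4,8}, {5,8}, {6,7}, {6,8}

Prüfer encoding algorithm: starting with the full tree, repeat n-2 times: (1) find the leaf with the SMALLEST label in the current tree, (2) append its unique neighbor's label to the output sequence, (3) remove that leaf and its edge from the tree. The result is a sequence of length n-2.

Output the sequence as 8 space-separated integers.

Answer: 8 8 8 6 7 2 10 3

Derivation:
Step 1: leaves = {1,4,5,9}. Remove smallest leaf 1, emit neighbor 8.
Step 2: leaves = {4,5,9}. Remove smallest leaf 4, emit neighbor 8.
Step 3: leaves = {5,9}. Remove smallest leaf 5, emit neighbor 8.
Step 4: leaves = {8,9}. Remove smallest leaf 8, emit neighbor 6.
Step 5: leaves = {6,9}. Remove smallest leaf 6, emit neighbor 7.
Step 6: leaves = {7,9}. Remove smallest leaf 7, emit neighbor 2.
Step 7: leaves = {2,9}. Remove smallest leaf 2, emit neighbor 10.
Step 8: leaves = {9,10}. Remove smallest leaf 9, emit neighbor 3.
Done: 2 vertices remain (3, 10). Sequence = [8 8 8 6 7 2 10 3]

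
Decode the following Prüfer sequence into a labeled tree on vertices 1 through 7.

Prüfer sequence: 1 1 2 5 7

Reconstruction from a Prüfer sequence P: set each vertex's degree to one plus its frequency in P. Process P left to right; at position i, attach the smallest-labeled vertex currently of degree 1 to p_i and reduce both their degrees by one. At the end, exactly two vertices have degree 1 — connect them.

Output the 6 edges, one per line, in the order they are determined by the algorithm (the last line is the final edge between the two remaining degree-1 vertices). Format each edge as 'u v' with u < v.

Initial degrees: {1:3, 2:2, 3:1, 4:1, 5:2, 6:1, 7:2}
Step 1: smallest deg-1 vertex = 3, p_1 = 1. Add edge {1,3}. Now deg[3]=0, deg[1]=2.
Step 2: smallest deg-1 vertex = 4, p_2 = 1. Add edge {1,4}. Now deg[4]=0, deg[1]=1.
Step 3: smallest deg-1 vertex = 1, p_3 = 2. Add edge {1,2}. Now deg[1]=0, deg[2]=1.
Step 4: smallest deg-1 vertex = 2, p_4 = 5. Add edge {2,5}. Now deg[2]=0, deg[5]=1.
Step 5: smallest deg-1 vertex = 5, p_5 = 7. Add edge {5,7}. Now deg[5]=0, deg[7]=1.
Final: two remaining deg-1 vertices are 6, 7. Add edge {6,7}.

Answer: 1 3
1 4
1 2
2 5
5 7
6 7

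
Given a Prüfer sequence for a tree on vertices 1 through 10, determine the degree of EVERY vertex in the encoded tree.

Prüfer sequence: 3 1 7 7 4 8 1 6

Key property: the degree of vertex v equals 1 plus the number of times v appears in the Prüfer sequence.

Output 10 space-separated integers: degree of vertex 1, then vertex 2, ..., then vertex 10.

Answer: 3 1 2 2 1 2 3 2 1 1

Derivation:
p_1 = 3: count[3] becomes 1
p_2 = 1: count[1] becomes 1
p_3 = 7: count[7] becomes 1
p_4 = 7: count[7] becomes 2
p_5 = 4: count[4] becomes 1
p_6 = 8: count[8] becomes 1
p_7 = 1: count[1] becomes 2
p_8 = 6: count[6] becomes 1
Degrees (1 + count): deg[1]=1+2=3, deg[2]=1+0=1, deg[3]=1+1=2, deg[4]=1+1=2, deg[5]=1+0=1, deg[6]=1+1=2, deg[7]=1+2=3, deg[8]=1+1=2, deg[9]=1+0=1, deg[10]=1+0=1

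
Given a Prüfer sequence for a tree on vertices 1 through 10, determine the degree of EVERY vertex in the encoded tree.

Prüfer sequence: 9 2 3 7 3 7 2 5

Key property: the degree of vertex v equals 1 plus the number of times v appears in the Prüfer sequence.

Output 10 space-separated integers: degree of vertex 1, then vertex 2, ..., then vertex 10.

Answer: 1 3 3 1 2 1 3 1 2 1

Derivation:
p_1 = 9: count[9] becomes 1
p_2 = 2: count[2] becomes 1
p_3 = 3: count[3] becomes 1
p_4 = 7: count[7] becomes 1
p_5 = 3: count[3] becomes 2
p_6 = 7: count[7] becomes 2
p_7 = 2: count[2] becomes 2
p_8 = 5: count[5] becomes 1
Degrees (1 + count): deg[1]=1+0=1, deg[2]=1+2=3, deg[3]=1+2=3, deg[4]=1+0=1, deg[5]=1+1=2, deg[6]=1+0=1, deg[7]=1+2=3, deg[8]=1+0=1, deg[9]=1+1=2, deg[10]=1+0=1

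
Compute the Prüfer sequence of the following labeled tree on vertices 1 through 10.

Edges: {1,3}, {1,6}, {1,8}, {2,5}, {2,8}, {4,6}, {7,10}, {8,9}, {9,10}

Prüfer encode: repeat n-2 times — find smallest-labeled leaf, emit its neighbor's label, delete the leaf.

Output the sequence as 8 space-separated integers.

Step 1: leaves = {3,4,5,7}. Remove smallest leaf 3, emit neighbor 1.
Step 2: leaves = {4,5,7}. Remove smallest leaf 4, emit neighbor 6.
Step 3: leaves = {5,6,7}. Remove smallest leaf 5, emit neighbor 2.
Step 4: leaves = {2,6,7}. Remove smallest leaf 2, emit neighbor 8.
Step 5: leaves = {6,7}. Remove smallest leaf 6, emit neighbor 1.
Step 6: leaves = {1,7}. Remove smallest leaf 1, emit neighbor 8.
Step 7: leaves = {7,8}. Remove smallest leaf 7, emit neighbor 10.
Step 8: leaves = {8,10}. Remove smallest leaf 8, emit neighbor 9.
Done: 2 vertices remain (9, 10). Sequence = [1 6 2 8 1 8 10 9]

Answer: 1 6 2 8 1 8 10 9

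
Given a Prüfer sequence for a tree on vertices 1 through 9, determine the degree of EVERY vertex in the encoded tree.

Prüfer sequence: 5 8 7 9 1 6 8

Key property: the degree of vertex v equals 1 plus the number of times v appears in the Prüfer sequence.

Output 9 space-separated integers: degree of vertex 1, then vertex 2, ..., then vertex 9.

p_1 = 5: count[5] becomes 1
p_2 = 8: count[8] becomes 1
p_3 = 7: count[7] becomes 1
p_4 = 9: count[9] becomes 1
p_5 = 1: count[1] becomes 1
p_6 = 6: count[6] becomes 1
p_7 = 8: count[8] becomes 2
Degrees (1 + count): deg[1]=1+1=2, deg[2]=1+0=1, deg[3]=1+0=1, deg[4]=1+0=1, deg[5]=1+1=2, deg[6]=1+1=2, deg[7]=1+1=2, deg[8]=1+2=3, deg[9]=1+1=2

Answer: 2 1 1 1 2 2 2 3 2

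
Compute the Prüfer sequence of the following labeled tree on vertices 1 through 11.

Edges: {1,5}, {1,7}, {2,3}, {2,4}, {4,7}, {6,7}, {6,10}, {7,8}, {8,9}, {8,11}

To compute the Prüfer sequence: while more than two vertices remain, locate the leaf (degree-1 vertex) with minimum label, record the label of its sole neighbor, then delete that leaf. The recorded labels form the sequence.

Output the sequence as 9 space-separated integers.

Step 1: leaves = {3,5,9,10,11}. Remove smallest leaf 3, emit neighbor 2.
Step 2: leaves = {2,5,9,10,11}. Remove smallest leaf 2, emit neighbor 4.
Step 3: leaves = {4,5,9,10,11}. Remove smallest leaf 4, emit neighbor 7.
Step 4: leaves = {5,9,10,11}. Remove smallest leaf 5, emit neighbor 1.
Step 5: leaves = {1,9,10,11}. Remove smallest leaf 1, emit neighbor 7.
Step 6: leaves = {9,10,11}. Remove smallest leaf 9, emit neighbor 8.
Step 7: leaves = {10,11}. Remove smallest leaf 10, emit neighbor 6.
Step 8: leaves = {6,11}. Remove smallest leaf 6, emit neighbor 7.
Step 9: leaves = {7,11}. Remove smallest leaf 7, emit neighbor 8.
Done: 2 vertices remain (8, 11). Sequence = [2 4 7 1 7 8 6 7 8]

Answer: 2 4 7 1 7 8 6 7 8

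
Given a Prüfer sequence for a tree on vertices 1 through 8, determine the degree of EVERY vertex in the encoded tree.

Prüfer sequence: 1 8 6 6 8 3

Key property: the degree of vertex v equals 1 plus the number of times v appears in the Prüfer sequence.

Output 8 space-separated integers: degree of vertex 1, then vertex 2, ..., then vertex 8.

p_1 = 1: count[1] becomes 1
p_2 = 8: count[8] becomes 1
p_3 = 6: count[6] becomes 1
p_4 = 6: count[6] becomes 2
p_5 = 8: count[8] becomes 2
p_6 = 3: count[3] becomes 1
Degrees (1 + count): deg[1]=1+1=2, deg[2]=1+0=1, deg[3]=1+1=2, deg[4]=1+0=1, deg[5]=1+0=1, deg[6]=1+2=3, deg[7]=1+0=1, deg[8]=1+2=3

Answer: 2 1 2 1 1 3 1 3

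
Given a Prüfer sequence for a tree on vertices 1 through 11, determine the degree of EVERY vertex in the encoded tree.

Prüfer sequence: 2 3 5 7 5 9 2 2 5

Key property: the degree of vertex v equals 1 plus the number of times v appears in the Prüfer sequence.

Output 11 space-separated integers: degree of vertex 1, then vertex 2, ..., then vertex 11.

p_1 = 2: count[2] becomes 1
p_2 = 3: count[3] becomes 1
p_3 = 5: count[5] becomes 1
p_4 = 7: count[7] becomes 1
p_5 = 5: count[5] becomes 2
p_6 = 9: count[9] becomes 1
p_7 = 2: count[2] becomes 2
p_8 = 2: count[2] becomes 3
p_9 = 5: count[5] becomes 3
Degrees (1 + count): deg[1]=1+0=1, deg[2]=1+3=4, deg[3]=1+1=2, deg[4]=1+0=1, deg[5]=1+3=4, deg[6]=1+0=1, deg[7]=1+1=2, deg[8]=1+0=1, deg[9]=1+1=2, deg[10]=1+0=1, deg[11]=1+0=1

Answer: 1 4 2 1 4 1 2 1 2 1 1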